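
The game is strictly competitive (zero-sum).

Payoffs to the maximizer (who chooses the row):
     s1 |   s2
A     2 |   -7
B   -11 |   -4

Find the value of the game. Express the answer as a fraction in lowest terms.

Row minima are -7 and -11, so the maximizer's maximin is -7; column maxima are 2 and -4, so the minimizer's minimax is -4. These differ, so the equilibrium is in mixed strategies.
Let the maximizer play A with probability p. The minimizer is indifferent when 2p − 11(1−p) = −7p − 4(1−p), giving p = 7/16.
Let the minimizer play s1 with probability q. The maximizer is indifferent when 2q − 7(1−q) = −11q − 4(1−q), giving q = 3/16.
The value is 2·(3/16) + (-7)·(13/16) = -85/16.

-85/16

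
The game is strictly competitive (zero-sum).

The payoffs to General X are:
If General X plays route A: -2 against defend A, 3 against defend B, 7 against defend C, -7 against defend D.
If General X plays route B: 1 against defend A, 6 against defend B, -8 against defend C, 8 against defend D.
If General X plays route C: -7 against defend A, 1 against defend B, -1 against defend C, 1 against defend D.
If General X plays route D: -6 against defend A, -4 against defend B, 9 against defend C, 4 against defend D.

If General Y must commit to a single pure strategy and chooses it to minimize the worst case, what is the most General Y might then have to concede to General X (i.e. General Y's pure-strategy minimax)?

The worst case (largest entry) in each column is defend A: 1, defend B: 6, defend C: 9, defend D: 8.
The best (smallest) of these is 1.

1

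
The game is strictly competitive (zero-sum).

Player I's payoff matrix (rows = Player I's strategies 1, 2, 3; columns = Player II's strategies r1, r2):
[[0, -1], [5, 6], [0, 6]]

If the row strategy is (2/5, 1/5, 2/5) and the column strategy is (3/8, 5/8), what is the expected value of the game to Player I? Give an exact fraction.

Against (3/8, 5/8), each row's expected payoff is 1: -5/8; 2: 45/8; 3: 15/4.
Taking the (2/5, 1/5, 2/5)-weighted average: (2/5)·(-5/8) + (1/5)·(45/8) + (2/5)·(15/4) = 19/8.

19/8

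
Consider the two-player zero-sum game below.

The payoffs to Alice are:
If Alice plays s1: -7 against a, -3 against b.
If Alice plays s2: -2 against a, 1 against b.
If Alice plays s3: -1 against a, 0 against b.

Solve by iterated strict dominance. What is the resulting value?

-1

Column b is strictly dominated by a for Bob (-7<-3, -2<1, -1<0); eliminate b.
Row s1 is strictly dominated by row s2 (-2>-7); eliminate s1.
Row s2 is strictly dominated by row s3 (-1>-2); eliminate s2.
Only (s3, a) remains, with payoff -1.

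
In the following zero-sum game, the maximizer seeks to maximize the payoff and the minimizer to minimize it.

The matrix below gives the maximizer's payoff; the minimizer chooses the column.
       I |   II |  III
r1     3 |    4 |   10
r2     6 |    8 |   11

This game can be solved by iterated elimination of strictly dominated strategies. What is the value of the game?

6

Column II is strictly dominated by I for the minimizer (3<4, 6<8); eliminate II.
Row r1 is strictly dominated by row r2 (6>3, 11>10); eliminate r1.
Column III is strictly dominated by I for the minimizer (6<11); eliminate III.
Only (r2, I) remains, with payoff 6.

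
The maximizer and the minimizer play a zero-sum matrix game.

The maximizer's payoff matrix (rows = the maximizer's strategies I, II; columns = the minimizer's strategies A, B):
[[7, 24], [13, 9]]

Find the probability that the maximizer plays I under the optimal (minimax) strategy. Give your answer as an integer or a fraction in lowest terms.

4/21

Row minima are 7 and 9, so the maximizer's maximin is 9; column maxima are 13 and 24, so the minimizer's minimax is 13. These differ, so the equilibrium is in mixed strategies.
Let the maximizer play I with probability p. The minimizer is indifferent when 7p + 13(1−p) = 24p + 9(1−p), giving p = 4/21.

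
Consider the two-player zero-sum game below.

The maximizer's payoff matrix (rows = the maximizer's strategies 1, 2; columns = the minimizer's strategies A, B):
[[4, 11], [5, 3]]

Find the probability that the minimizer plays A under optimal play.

8/9

Row minima are 4 and 3, so the maximizer's maximin is 4; column maxima are 5 and 11, so the minimizer's minimax is 5. These differ, so the equilibrium is in mixed strategies.
Let the minimizer play A with probability q. The maximizer is indifferent when 4q + 11(1−q) = 5q + 3(1−q), giving q = 8/9.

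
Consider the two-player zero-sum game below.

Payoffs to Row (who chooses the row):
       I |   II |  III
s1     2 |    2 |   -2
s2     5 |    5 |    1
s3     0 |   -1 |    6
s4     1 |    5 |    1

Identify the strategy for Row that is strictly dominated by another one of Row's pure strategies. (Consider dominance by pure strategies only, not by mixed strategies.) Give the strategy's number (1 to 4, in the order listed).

1

Compare s1 with s2: 5 > 2, 5 > 2, 1 > -2.
So s2 strictly dominates s1 for Row; s1 is strictly dominated.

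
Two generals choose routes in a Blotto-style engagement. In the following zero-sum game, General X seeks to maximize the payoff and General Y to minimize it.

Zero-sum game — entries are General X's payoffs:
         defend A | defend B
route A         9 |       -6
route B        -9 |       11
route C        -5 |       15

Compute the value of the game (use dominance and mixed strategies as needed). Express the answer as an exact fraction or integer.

Row route B is strictly dominated by row route C, so General X never plays it.
The remaining 2×2 game on (route A, route C) × (defend A, defend B) has no saddle point. Let General X play route A with probability p; indifference gives 9p − 5(1−p) = −6p + 15(1−p), so p = 4/7.
Similarly General Y's optimal q on defend A is 3/5, and the value is 9·(3/5) + (-6)·(2/5) = 3.

3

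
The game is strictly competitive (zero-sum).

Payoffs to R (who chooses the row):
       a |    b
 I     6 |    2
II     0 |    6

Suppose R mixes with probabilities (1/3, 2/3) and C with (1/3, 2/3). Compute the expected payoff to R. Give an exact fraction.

34/9

Against (1/3, 2/3), each row's expected payoff is I: 10/3; II: 4.
Taking the (1/3, 2/3)-weighted average: (1/3)·(10/3) + (2/3)·(4) = 34/9.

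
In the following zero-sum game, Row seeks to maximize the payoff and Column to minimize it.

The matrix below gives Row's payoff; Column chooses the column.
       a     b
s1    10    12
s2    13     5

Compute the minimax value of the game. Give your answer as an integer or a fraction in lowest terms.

53/5

Row minima are 10 and 5, so Row's maximin is 10; column maxima are 13 and 12, so Column's minimax is 12. These differ, so the equilibrium is in mixed strategies.
Let Row play s1 with probability p. Column is indifferent when 10p + 13(1−p) = 12p + 5(1−p), giving p = 4/5.
Let Column play a with probability q. Row is indifferent when 10q + 12(1−q) = 13q + 5(1−q), giving q = 7/10.
The value is 10·(7/10) + (12)·(3/10) = 53/5.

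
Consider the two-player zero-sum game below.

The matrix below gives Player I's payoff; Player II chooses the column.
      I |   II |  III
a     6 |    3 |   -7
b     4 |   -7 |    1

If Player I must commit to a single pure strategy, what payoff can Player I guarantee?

The worst-case payoff for each row is a: -7, b: -7.
The best of these is -7.

-7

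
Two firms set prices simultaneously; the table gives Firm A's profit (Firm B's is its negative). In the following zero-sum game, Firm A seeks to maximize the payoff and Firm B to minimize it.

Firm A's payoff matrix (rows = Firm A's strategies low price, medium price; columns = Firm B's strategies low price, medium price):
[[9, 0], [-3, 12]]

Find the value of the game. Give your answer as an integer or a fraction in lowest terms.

Row minima are 0 and -3, so Firm A's maximin is 0; column maxima are 9 and 12, so Firm B's minimax is 9. These differ, so the equilibrium is in mixed strategies.
Let Firm A play low price with probability p. Firm B is indifferent when 9p − 3(1−p) = 12(1−p), giving p = 5/8.
Let Firm B play low price with probability q. Firm A is indifferent when 9q = −3q + 12(1−q), giving q = 1/2.
The value is 9·(1/2) + (0)·(1/2) = 9/2.

9/2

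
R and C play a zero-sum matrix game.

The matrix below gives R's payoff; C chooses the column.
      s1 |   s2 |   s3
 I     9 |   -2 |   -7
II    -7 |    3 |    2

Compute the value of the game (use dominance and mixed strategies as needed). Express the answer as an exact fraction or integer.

Column s2 is strictly dominated by s3 for C (it gives R more in every row).
The remaining 2×2 game on (I, II) × (s1, s3) has no saddle point. Let R play I with probability p; indifference gives 9p − 7(1−p) = −7p + 2(1−p), so p = 9/25.
Similarly C's optimal q on s1 is 9/25, and the value is 9·(9/25) + (-7)·(16/25) = -31/25.

-31/25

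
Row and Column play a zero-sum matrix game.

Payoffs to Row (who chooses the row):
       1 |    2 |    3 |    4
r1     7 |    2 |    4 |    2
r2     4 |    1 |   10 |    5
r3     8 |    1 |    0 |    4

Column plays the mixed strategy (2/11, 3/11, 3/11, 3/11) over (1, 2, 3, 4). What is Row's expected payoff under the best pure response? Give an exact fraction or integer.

56/11

r1: (7)·(2/11) + (2)·(3/11) + (4)·(3/11) + (2)·(3/11) = 38/11.
r2: (4)·(2/11) + (1)·(3/11) + (10)·(3/11) + (5)·(3/11) = 56/11.
r3: (8)·(2/11) + (1)·(3/11) + (0)·(3/11) + (4)·(3/11) = 31/11.
The best pure response is r2 with expected payoff 56/11.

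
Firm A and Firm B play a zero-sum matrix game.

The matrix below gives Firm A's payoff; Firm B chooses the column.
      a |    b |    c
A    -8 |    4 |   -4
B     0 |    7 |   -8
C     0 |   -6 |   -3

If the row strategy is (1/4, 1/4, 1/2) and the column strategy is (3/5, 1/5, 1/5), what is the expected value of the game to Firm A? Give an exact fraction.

Against (3/5, 1/5, 1/5), each row's expected payoff is A: -24/5; B: -1/5; C: -9/5.
Taking the (1/4, 1/4, 1/2)-weighted average: (1/4)·(-24/5) + (1/4)·(-1/5) + (1/2)·(-9/5) = -43/20.

-43/20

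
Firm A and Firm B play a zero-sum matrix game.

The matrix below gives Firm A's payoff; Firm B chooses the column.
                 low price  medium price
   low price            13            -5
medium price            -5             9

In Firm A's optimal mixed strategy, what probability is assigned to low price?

Row minima are -5 and -5, so Firm A's maximin is -5; column maxima are 13 and 9, so Firm B's minimax is 9. These differ, so the equilibrium is in mixed strategies.
Let Firm A play low price with probability p. Firm B is indifferent when 13p − 5(1−p) = −5p + 9(1−p), giving p = 7/16.

7/16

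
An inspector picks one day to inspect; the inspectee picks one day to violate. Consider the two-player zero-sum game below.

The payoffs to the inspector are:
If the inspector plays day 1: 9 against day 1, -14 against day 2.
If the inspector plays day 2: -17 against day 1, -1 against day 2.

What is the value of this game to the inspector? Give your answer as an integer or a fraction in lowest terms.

Row minima are -14 and -17, so the inspector's maximin is -14; column maxima are 9 and -1, so the inspectee's minimax is -1. These differ, so the equilibrium is in mixed strategies.
Let the inspector play day 1 with probability p. The inspectee is indifferent when 9p − 17(1−p) = −14p − (1−p), giving p = 16/39.
Let the inspectee play day 1 with probability q. The inspector is indifferent when 9q − 14(1−q) = −17q − (1−q), giving q = 1/3.
The value is 9·(1/3) + (-14)·(2/3) = -19/3.

-19/3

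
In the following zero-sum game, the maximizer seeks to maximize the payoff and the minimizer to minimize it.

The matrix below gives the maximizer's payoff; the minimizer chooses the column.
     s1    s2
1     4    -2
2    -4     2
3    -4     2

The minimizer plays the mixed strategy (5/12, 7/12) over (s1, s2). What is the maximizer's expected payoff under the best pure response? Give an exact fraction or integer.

1/2

1: (4)·(5/12) + (-2)·(7/12) = 1/2.
2: (-4)·(5/12) + (2)·(7/12) = -1/2.
3: (-4)·(5/12) + (2)·(7/12) = -1/2.
The best pure response is 1 with expected payoff 1/2.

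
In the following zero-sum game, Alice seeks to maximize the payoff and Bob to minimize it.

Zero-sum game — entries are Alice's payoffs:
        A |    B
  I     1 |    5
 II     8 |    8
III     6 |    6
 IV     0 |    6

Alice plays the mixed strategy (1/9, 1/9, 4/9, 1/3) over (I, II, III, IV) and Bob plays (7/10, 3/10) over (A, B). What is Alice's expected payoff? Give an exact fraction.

22/5

Against (7/10, 3/10), each row's expected payoff is I: 11/5; II: 8; III: 6; IV: 9/5.
Taking the (1/9, 1/9, 4/9, 1/3)-weighted average: (1/9)·(11/5) + (1/9)·(8) + (4/9)·(6) + (1/3)·(9/5) = 22/5.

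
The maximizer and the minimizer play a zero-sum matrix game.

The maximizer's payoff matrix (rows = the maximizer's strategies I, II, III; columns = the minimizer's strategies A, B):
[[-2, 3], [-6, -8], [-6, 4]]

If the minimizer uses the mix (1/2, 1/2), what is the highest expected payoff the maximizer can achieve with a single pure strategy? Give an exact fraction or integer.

I: (-2)·(1/2) + (3)·(1/2) = 1/2.
II: (-6)·(1/2) + (-8)·(1/2) = -7.
III: (-6)·(1/2) + (4)·(1/2) = -1.
The best pure response is I with expected payoff 1/2.

1/2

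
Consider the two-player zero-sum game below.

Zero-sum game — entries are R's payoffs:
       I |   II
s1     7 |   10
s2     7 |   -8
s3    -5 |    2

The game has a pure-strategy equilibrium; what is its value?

Row minima: 7, -8, -5 → R's maximin is 7.
Column maxima: 7, 10 → C's minimax is 7.
They coincide at (s1, I), so the value is 7.

7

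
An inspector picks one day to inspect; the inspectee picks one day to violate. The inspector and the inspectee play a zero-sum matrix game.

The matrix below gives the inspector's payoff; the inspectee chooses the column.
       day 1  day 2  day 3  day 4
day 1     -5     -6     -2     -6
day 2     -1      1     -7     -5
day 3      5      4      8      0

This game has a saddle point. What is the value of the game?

0

Row minima: -6, -7, 0 → the inspector's maximin is 0.
Column maxima: 5, 4, 8, 0 → the inspectee's minimax is 0.
They coincide at (day 3, day 4), so the value is 0.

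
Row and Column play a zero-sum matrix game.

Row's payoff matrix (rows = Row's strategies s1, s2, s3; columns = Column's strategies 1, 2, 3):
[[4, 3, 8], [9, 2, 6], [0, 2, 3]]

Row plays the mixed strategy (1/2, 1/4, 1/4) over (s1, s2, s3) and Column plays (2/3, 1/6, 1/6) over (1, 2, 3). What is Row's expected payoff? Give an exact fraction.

103/24

Against (2/3, 1/6, 1/6), each row's expected payoff is s1: 9/2; s2: 22/3; s3: 5/6.
Taking the (1/2, 1/4, 1/4)-weighted average: (1/2)·(9/2) + (1/4)·(22/3) + (1/4)·(5/6) = 103/24.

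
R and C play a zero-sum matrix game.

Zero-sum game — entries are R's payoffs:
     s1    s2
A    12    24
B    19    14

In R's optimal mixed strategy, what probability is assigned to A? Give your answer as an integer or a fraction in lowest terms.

Row minima are 12 and 14, so R's maximin is 14; column maxima are 19 and 24, so C's minimax is 19. These differ, so the equilibrium is in mixed strategies.
Let R play A with probability p. C is indifferent when 12p + 19(1−p) = 24p + 14(1−p), giving p = 5/17.

5/17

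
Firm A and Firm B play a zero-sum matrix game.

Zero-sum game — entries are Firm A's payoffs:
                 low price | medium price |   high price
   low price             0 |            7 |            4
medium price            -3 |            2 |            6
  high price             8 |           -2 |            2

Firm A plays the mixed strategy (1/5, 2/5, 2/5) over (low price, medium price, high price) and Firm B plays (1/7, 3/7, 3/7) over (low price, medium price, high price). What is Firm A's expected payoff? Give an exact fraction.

13/5

Against (1/7, 3/7, 3/7), each row's expected payoff is low price: 33/7; medium price: 3; high price: 8/7.
Taking the (1/5, 2/5, 2/5)-weighted average: (1/5)·(33/7) + (2/5)·(3) + (2/5)·(8/7) = 13/5.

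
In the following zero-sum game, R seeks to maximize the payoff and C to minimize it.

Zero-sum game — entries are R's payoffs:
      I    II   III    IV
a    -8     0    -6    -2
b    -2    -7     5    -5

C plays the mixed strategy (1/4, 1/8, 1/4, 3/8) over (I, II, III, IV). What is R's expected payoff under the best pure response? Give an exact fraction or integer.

a: (-8)·(1/4) + (0)·(1/8) + (-6)·(1/4) + (-2)·(3/8) = -17/4.
b: (-2)·(1/4) + (-7)·(1/8) + (5)·(1/4) + (-5)·(3/8) = -2.
The best pure response is b with expected payoff -2.

-2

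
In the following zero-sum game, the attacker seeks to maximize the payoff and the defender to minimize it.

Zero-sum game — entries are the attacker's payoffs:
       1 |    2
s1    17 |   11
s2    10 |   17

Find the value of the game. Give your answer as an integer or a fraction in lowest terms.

Row minima are 11 and 10, so the attacker's maximin is 11; column maxima are 17 and 17, so the defender's minimax is 17. These differ, so the equilibrium is in mixed strategies.
Let the attacker play s1 with probability p. The defender is indifferent when 17p + 10(1−p) = 11p + 17(1−p), giving p = 7/13.
Let the defender play 1 with probability q. The attacker is indifferent when 17q + 11(1−q) = 10q + 17(1−q), giving q = 6/13.
The value is 17·(6/13) + (11)·(7/13) = 179/13.

179/13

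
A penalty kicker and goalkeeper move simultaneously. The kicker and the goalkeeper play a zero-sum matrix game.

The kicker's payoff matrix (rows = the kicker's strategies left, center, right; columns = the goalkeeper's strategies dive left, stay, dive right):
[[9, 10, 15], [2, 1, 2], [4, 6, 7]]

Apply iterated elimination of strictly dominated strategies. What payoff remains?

Column dive right is strictly dominated by stay for the goalkeeper (10<15, 1<2, 6<7); eliminate dive right.
Row right is strictly dominated by row left (9>4, 10>6); eliminate right.
Row center is strictly dominated by row left (9>2, 10>1); eliminate center.
Column stay is strictly dominated by dive left for the goalkeeper (9<10); eliminate stay.
Only (left, dive left) remains, with payoff 9.

9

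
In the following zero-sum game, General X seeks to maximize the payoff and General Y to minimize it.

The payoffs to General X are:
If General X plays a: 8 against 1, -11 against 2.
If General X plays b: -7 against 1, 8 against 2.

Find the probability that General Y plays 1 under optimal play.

Row minima are -11 and -7, so General X's maximin is -7; column maxima are 8 and 8, so General Y's minimax is 8. These differ, so the equilibrium is in mixed strategies.
Let General Y play 1 with probability q. General X is indifferent when 8q − 11(1−q) = −7q + 8(1−q), giving q = 19/34.

19/34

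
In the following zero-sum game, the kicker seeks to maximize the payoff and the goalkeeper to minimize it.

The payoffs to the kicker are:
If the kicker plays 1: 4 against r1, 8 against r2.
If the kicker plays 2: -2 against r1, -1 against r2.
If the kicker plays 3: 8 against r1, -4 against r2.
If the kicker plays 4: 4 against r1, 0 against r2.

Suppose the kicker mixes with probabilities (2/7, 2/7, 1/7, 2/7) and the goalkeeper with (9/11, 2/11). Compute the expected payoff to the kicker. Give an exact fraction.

200/77

Against (9/11, 2/11), each row's expected payoff is 1: 52/11; 2: -20/11; 3: 64/11; 4: 36/11.
Taking the (2/7, 2/7, 1/7, 2/7)-weighted average: (2/7)·(52/11) + (2/7)·(-20/11) + (1/7)·(64/11) + (2/7)·(36/11) = 200/77.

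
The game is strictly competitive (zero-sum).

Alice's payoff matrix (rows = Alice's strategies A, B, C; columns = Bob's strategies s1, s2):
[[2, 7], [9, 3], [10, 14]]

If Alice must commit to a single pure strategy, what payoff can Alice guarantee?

10

The worst-case payoff for each row is A: 2, B: 3, C: 10.
The best of these is 10.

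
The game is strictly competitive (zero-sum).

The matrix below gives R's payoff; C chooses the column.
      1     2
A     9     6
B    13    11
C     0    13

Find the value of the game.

169/15

Row A is strictly dominated by row B, so R never plays it.
The remaining 2×2 game on (B, C) × (1, 2) has no saddle point. Let R play B with probability p; indifference gives 13p = 11p + 13(1−p), so p = 13/15.
Similarly C's optimal q on 1 is 2/15, and the value is 13·(2/15) + (11)·(13/15) = 169/15.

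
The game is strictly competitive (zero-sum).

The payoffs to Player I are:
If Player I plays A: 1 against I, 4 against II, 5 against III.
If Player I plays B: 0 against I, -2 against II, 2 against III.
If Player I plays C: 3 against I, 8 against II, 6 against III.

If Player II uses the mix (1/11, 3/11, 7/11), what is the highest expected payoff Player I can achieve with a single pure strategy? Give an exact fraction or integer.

A: (1)·(1/11) + (4)·(3/11) + (5)·(7/11) = 48/11.
B: (0)·(1/11) + (-2)·(3/11) + (2)·(7/11) = 8/11.
C: (3)·(1/11) + (8)·(3/11) + (6)·(7/11) = 69/11.
The best pure response is C with expected payoff 69/11.

69/11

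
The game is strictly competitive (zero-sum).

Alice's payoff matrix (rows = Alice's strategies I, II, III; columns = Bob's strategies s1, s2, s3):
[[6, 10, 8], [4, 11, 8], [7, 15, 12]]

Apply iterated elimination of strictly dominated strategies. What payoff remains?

Row II is strictly dominated by row III (7>4, 15>11, 12>8); eliminate II.
Row I is strictly dominated by row III (7>6, 15>10, 12>8); eliminate I.
Column s3 is strictly dominated by s1 for Bob (7<12); eliminate s3.
Column s2 is strictly dominated by s1 for Bob (7<15); eliminate s2.
Only (III, s1) remains, with payoff 7.

7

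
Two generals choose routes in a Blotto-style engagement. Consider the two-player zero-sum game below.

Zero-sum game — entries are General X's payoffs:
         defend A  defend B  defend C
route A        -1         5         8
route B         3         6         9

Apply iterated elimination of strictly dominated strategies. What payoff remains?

3

Row route A is strictly dominated by row route B (3>-1, 6>5, 9>8); eliminate route A.
Column defend C is strictly dominated by defend A for General Y (3<9); eliminate defend C.
Column defend B is strictly dominated by defend A for General Y (3<6); eliminate defend B.
Only (route B, defend A) remains, with payoff 3.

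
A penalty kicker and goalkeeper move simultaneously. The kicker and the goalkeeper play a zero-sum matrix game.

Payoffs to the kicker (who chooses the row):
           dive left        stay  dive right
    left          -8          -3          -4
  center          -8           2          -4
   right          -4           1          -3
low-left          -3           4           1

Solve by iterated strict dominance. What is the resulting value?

Row left is strictly dominated by row right (-4>-8, 1>-3, -3>-4); eliminate left.
Column stay is strictly dominated by dive left for the goalkeeper (-8<2, -4<1, -3<4); eliminate stay.
Row right is strictly dominated by row low-left (-3>-4, 1>-3); eliminate right.
Column dive right is strictly dominated by dive left for the goalkeeper (-8<-4, -3<1); eliminate dive right.
Row center is strictly dominated by row low-left (-3>-8); eliminate center.
Only (low-left, dive left) remains, with payoff -3.

-3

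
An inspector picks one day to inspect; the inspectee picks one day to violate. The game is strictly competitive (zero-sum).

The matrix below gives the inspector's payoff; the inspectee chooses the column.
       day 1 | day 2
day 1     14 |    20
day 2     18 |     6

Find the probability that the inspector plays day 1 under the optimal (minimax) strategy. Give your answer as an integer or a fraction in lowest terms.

Row minima are 14 and 6, so the inspector's maximin is 14; column maxima are 18 and 20, so the inspectee's minimax is 18. These differ, so the equilibrium is in mixed strategies.
Let the inspector play day 1 with probability p. The inspectee is indifferent when 14p + 18(1−p) = 20p + 6(1−p), giving p = 2/3.

2/3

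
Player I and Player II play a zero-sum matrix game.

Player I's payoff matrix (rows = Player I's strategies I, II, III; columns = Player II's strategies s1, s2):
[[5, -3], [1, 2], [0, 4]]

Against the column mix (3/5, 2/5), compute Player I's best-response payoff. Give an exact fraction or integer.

9/5

I: (5)·(3/5) + (-3)·(2/5) = 9/5.
II: (1)·(3/5) + (2)·(2/5) = 7/5.
III: (0)·(3/5) + (4)·(2/5) = 8/5.
The best pure response is I with expected payoff 9/5.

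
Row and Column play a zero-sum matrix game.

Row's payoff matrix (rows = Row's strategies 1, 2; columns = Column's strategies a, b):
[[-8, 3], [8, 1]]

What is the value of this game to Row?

Row minima are -8 and 1, so Row's maximin is 1; column maxima are 8 and 3, so Column's minimax is 3. These differ, so the equilibrium is in mixed strategies.
Let Row play 1 with probability p. Column is indifferent when −8p + 8(1−p) = 3p + (1−p), giving p = 7/18.
Let Column play a with probability q. Row is indifferent when −8q + 3(1−q) = 8q + (1−q), giving q = 1/9.
The value is -8·(1/9) + (3)·(8/9) = 16/9.

16/9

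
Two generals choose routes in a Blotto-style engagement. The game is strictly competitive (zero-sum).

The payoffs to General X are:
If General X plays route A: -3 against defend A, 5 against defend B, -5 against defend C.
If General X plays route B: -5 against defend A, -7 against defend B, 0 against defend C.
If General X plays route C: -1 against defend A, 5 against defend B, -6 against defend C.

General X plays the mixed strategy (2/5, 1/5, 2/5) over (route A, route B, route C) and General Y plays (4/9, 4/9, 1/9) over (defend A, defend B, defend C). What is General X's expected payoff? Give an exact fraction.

Against (4/9, 4/9, 1/9), each row's expected payoff is route A: 1/3; route B: -16/3; route C: 10/9.
Taking the (2/5, 1/5, 2/5)-weighted average: (2/5)·(1/3) + (1/5)·(-16/3) + (2/5)·(10/9) = -22/45.

-22/45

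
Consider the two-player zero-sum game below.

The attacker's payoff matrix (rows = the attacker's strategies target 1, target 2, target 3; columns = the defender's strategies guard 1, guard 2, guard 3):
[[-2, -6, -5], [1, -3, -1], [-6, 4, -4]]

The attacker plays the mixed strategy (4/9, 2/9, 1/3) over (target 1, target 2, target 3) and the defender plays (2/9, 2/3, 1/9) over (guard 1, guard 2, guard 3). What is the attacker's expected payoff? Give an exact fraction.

-190/81

Against (2/9, 2/3, 1/9), each row's expected payoff is target 1: -5; target 2: -17/9; target 3: 8/9.
Taking the (4/9, 2/9, 1/3)-weighted average: (4/9)·(-5) + (2/9)·(-17/9) + (1/3)·(8/9) = -190/81.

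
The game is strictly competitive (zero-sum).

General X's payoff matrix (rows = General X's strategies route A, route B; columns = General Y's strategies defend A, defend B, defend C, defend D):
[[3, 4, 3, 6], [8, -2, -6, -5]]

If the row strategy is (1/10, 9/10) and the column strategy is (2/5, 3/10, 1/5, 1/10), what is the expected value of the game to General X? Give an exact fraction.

Against (2/5, 3/10, 1/5, 1/10), each row's expected payoff is route A: 18/5; route B: 9/10.
Taking the (1/10, 9/10)-weighted average: (1/10)·(18/5) + (9/10)·(9/10) = 117/100.

117/100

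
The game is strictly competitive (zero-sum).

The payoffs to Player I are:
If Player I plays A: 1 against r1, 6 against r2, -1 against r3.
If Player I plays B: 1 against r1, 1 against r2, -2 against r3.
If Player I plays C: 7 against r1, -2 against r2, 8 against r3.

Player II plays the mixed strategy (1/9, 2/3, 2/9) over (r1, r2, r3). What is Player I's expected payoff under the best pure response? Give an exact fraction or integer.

A: (1)·(1/9) + (6)·(2/3) + (-1)·(2/9) = 35/9.
B: (1)·(1/9) + (1)·(2/3) + (-2)·(2/9) = 1/3.
C: (7)·(1/9) + (-2)·(2/3) + (8)·(2/9) = 11/9.
The best pure response is A with expected payoff 35/9.

35/9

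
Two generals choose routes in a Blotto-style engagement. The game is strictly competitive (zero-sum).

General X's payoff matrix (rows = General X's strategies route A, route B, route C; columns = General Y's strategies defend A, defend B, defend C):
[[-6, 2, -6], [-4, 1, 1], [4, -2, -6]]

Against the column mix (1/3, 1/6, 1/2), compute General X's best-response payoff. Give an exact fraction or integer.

route A: (-6)·(1/3) + (2)·(1/6) + (-6)·(1/2) = -14/3.
route B: (-4)·(1/3) + (1)·(1/6) + (1)·(1/2) = -2/3.
route C: (4)·(1/3) + (-2)·(1/6) + (-6)·(1/2) = -2.
The best pure response is route B with expected payoff -2/3.

-2/3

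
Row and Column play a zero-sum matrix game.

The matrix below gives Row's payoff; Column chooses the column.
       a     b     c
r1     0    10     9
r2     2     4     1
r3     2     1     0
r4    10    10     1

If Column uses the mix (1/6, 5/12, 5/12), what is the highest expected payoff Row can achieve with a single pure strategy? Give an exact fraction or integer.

r1: (0)·(1/6) + (10)·(5/12) + (9)·(5/12) = 95/12.
r2: (2)·(1/6) + (4)·(5/12) + (1)·(5/12) = 29/12.
r3: (2)·(1/6) + (1)·(5/12) + (0)·(5/12) = 3/4.
r4: (10)·(1/6) + (10)·(5/12) + (1)·(5/12) = 25/4.
The best pure response is r1 with expected payoff 95/12.

95/12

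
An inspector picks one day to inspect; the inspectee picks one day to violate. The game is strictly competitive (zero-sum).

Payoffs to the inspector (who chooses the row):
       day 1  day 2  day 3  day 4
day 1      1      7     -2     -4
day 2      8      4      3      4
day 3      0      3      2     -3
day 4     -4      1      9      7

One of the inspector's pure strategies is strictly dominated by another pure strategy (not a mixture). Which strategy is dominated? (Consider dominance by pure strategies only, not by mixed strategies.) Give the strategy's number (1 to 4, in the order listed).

Compare day 3 with day 2: 8 > 0, 4 > 3, 3 > 2, 4 > -3.
So day 2 strictly dominates day 3 for the inspector; day 3 is strictly dominated.

3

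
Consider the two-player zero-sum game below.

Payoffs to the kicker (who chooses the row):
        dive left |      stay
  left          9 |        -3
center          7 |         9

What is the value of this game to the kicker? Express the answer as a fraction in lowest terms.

Row minima are -3 and 7, so the kicker's maximin is 7; column maxima are 9 and 9, so the goalkeeper's minimax is 9. These differ, so the equilibrium is in mixed strategies.
Let the kicker play left with probability p. The goalkeeper is indifferent when 9p + 7(1−p) = −3p + 9(1−p), giving p = 1/7.
Let the goalkeeper play dive left with probability q. The kicker is indifferent when 9q − 3(1−q) = 7q + 9(1−q), giving q = 6/7.
The value is 9·(6/7) + (-3)·(1/7) = 51/7.

51/7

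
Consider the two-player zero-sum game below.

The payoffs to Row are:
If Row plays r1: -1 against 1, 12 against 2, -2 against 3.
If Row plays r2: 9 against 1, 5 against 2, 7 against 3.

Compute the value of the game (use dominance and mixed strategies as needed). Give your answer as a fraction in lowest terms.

Column 1 is strictly dominated by 3 for Column (it gives Row more in every row).
The remaining 2×2 game on (r1, r2) × (2, 3) has no saddle point. Let Row play r1 with probability p; indifference gives 12p + 5(1−p) = −2p + 7(1−p), so p = 1/8.
Similarly Column's optimal q on 2 is 9/16, and the value is 12·(9/16) + (-2)·(7/16) = 47/8.

47/8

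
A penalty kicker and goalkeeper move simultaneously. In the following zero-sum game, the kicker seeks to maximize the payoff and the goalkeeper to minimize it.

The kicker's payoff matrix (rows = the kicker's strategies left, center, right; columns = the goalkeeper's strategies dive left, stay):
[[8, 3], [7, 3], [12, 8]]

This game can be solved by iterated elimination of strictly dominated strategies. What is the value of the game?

Column dive left is strictly dominated by stay for the goalkeeper (3<8, 3<7, 8<12); eliminate dive left.
Row center is strictly dominated by row right (8>3); eliminate center.
Row left is strictly dominated by row right (8>3); eliminate left.
Only (right, stay) remains, with payoff 8.

8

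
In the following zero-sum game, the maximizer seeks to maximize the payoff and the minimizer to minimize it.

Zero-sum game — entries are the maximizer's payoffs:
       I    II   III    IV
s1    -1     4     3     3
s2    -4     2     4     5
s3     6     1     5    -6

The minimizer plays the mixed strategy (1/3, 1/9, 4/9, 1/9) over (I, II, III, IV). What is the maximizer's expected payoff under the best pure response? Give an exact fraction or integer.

s1: (-1)·(1/3) + (4)·(1/9) + (3)·(4/9) + (3)·(1/9) = 16/9.
s2: (-4)·(1/3) + (2)·(1/9) + (4)·(4/9) + (5)·(1/9) = 11/9.
s3: (6)·(1/3) + (1)·(1/9) + (5)·(4/9) + (-6)·(1/9) = 11/3.
The best pure response is s3 with expected payoff 11/3.

11/3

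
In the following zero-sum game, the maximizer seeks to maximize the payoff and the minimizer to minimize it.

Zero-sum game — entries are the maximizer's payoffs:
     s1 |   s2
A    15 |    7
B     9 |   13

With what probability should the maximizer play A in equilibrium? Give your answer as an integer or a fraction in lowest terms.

Row minima are 7 and 9, so the maximizer's maximin is 9; column maxima are 15 and 13, so the minimizer's minimax is 13. These differ, so the equilibrium is in mixed strategies.
Let the maximizer play A with probability p. The minimizer is indifferent when 15p + 9(1−p) = 7p + 13(1−p), giving p = 1/3.

1/3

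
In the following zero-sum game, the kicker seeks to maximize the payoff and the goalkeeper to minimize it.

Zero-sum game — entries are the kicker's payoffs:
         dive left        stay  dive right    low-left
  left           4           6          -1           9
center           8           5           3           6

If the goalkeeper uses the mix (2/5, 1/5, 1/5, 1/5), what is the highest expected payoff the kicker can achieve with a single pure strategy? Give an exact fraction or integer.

6

left: (4)·(2/5) + (6)·(1/5) + (-1)·(1/5) + (9)·(1/5) = 22/5.
center: (8)·(2/5) + (5)·(1/5) + (3)·(1/5) + (6)·(1/5) = 6.
The best pure response is center with expected payoff 6.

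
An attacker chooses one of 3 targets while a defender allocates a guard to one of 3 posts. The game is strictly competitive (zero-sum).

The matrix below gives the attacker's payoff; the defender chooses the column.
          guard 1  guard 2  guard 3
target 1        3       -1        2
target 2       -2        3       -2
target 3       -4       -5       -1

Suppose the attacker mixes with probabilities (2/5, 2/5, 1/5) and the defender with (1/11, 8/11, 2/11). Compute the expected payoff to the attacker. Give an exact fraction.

Against (1/11, 8/11, 2/11), each row's expected payoff is target 1: -1/11; target 2: 18/11; target 3: -46/11.
Taking the (2/5, 2/5, 1/5)-weighted average: (2/5)·(-1/11) + (2/5)·(18/11) + (1/5)·(-46/11) = -12/55.

-12/55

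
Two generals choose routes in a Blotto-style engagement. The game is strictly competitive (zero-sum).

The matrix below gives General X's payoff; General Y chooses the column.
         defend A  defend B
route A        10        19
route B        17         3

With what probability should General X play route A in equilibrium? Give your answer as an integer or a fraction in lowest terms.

Row minima are 10 and 3, so General X's maximin is 10; column maxima are 17 and 19, so General Y's minimax is 17. These differ, so the equilibrium is in mixed strategies.
Let General X play route A with probability p. General Y is indifferent when 10p + 17(1−p) = 19p + 3(1−p), giving p = 14/23.

14/23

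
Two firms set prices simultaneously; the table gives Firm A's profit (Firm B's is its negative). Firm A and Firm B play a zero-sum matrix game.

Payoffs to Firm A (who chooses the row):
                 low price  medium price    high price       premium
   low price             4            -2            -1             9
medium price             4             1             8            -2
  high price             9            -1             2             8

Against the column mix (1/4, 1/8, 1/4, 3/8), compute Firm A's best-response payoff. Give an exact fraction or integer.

low price: (4)·(1/4) + (-2)·(1/8) + (-1)·(1/4) + (9)·(3/8) = 31/8.
medium price: (4)·(1/4) + (1)·(1/8) + (8)·(1/4) + (-2)·(3/8) = 19/8.
high price: (9)·(1/4) + (-1)·(1/8) + (2)·(1/4) + (8)·(3/8) = 45/8.
The best pure response is high price with expected payoff 45/8.

45/8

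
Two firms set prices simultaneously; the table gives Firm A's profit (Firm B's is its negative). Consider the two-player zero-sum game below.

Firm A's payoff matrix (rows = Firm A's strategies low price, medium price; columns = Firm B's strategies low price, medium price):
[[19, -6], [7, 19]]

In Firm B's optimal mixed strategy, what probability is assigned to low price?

25/37

Row minima are -6 and 7, so Firm A's maximin is 7; column maxima are 19 and 19, so Firm B's minimax is 19. These differ, so the equilibrium is in mixed strategies.
Let Firm B play low price with probability q. Firm A is indifferent when 19q − 6(1−q) = 7q + 19(1−q), giving q = 25/37.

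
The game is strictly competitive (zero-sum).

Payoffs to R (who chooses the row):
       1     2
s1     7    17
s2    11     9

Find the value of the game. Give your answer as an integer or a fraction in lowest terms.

Row minima are 7 and 9, so R's maximin is 9; column maxima are 11 and 17, so C's minimax is 11. These differ, so the equilibrium is in mixed strategies.
Let R play s1 with probability p. C is indifferent when 7p + 11(1−p) = 17p + 9(1−p), giving p = 1/6.
Let C play 1 with probability q. R is indifferent when 7q + 17(1−q) = 11q + 9(1−q), giving q = 2/3.
The value is 7·(2/3) + (17)·(1/3) = 31/3.

31/3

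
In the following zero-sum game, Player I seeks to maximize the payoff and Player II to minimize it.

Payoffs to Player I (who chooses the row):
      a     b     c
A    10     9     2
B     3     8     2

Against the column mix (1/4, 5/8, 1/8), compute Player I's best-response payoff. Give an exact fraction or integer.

A: (10)·(1/4) + (9)·(5/8) + (2)·(1/8) = 67/8.
B: (3)·(1/4) + (8)·(5/8) + (2)·(1/8) = 6.
The best pure response is A with expected payoff 67/8.

67/8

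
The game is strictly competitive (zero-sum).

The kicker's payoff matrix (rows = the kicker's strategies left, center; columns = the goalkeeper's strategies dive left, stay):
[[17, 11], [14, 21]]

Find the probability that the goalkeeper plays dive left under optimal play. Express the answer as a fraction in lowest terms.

Row minima are 11 and 14, so the kicker's maximin is 14; column maxima are 17 and 21, so the goalkeeper's minimax is 17. These differ, so the equilibrium is in mixed strategies.
Let the goalkeeper play dive left with probability q. The kicker is indifferent when 17q + 11(1−q) = 14q + 21(1−q), giving q = 10/13.

10/13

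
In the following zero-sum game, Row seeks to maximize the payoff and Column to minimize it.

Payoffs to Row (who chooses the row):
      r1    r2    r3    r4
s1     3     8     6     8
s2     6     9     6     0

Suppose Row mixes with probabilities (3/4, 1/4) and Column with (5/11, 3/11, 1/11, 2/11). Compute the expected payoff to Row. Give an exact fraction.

123/22

Against (5/11, 3/11, 1/11, 2/11), each row's expected payoff is s1: 61/11; s2: 63/11.
Taking the (3/4, 1/4)-weighted average: (3/4)·(61/11) + (1/4)·(63/11) = 123/22.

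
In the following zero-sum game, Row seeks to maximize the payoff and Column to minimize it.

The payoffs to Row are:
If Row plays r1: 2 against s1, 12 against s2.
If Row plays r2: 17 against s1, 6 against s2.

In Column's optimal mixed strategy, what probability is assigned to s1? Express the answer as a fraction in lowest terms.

2/7

Row minima are 2 and 6, so Row's maximin is 6; column maxima are 17 and 12, so Column's minimax is 12. These differ, so the equilibrium is in mixed strategies.
Let Column play s1 with probability q. Row is indifferent when 2q + 12(1−q) = 17q + 6(1−q), giving q = 2/7.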